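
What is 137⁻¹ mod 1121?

gcd(1121, 137):
  1121 = 8×137 + 25
  137 = 5×25 + 12
  25 = 2×12 + 1
  12 = 12×1
so gcd(1121, 137) = 1.
Back-substitute for Bézout coefficients:
  1 = 25 - 2×12
  ... = 137×(-90) + 1121×(11)
So 137×-90 ≡ 1 (mod 1121), and -90 mod 1121 = 1031.

1031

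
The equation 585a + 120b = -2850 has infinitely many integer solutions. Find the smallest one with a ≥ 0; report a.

6

gcd(585, 120) = 15  (585 = 4×120 + 105, 120 = 1×105 + 15, 105 = 7×15).
15 divides -2850, so solutions exist.
Back-substituting, 585×(-1) + 120×(5) = 15.
Scale by -2850/15 = -190: (a₀, b₀) = (190, -950).
General solution: a = 190 + 8t, b = -950 - 39t for integer t.
a ≥ 0: smallest is 190 mod 8 = 6 (at t = -23), with b = -53.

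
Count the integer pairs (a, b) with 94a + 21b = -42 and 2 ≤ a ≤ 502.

23

gcd(94, 21) = 1  (94 = 4×21 + 10, 21 = 2×10 + 1, 10 = 10×1).
Back-substituting, 94×(-2) + 21×(9) = 1.
Scale by -42: particular solution (84, -378); reduce a mod 21: (0, -2).
General solution: a = 0 + 21t, b = -2 - 94t for integer t.
2 ≤ 0 + 21t ≤ 502 gives t ∈ [1, 23], which is 23 values.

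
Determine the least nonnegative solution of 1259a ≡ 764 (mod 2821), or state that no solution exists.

gcd(2821, 1259) = 1  (2821 = 2·1259 + 303, 1259 = 4·303 + 47, 303 = 6·47 + 21, 47 = 2·21 + 5, 21 = 4·5 + 1, 5 = 5·1).
1 divides 764, so solutions exist.
Back-substituting, 1259·(-540) + 2821·(241) = 1.
So 1259·(-540) ≡ 1 (mod 2821); multiply by 764: a ≡ -412560 (mod 2821).
Smallest nonnegative: a = -412560 mod 2821 = 2127.

2127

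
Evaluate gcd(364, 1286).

2

gcd(1286, 364):
  1286 = 3*364 + 194
  364 = 1*194 + 170
  194 = 1*170 + 24
  170 = 7*24 + 2
  24 = 12*2
so gcd(1286, 364) = 2.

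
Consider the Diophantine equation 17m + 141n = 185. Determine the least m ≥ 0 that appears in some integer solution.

127

gcd(141, 17) = 1.
1 divides 185, so solutions exist.
By Bézout, 17·(-58) + 141·(7) = 1.
Scale by 185/1 = 185: (m₀, n₀) = (-10730, 1295).
General solution: m = -10730 + 141t, n = 1295 - 17t for integer t.
m ≥ 0: smallest is -10730 mod 141 = 127 (at t = 77), with n = -14.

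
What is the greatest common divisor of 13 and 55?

1

gcd(55, 13):
  55 = 4*13 + 3
  13 = 4*3 + 1
  3 = 3*1
so gcd(55, 13) = 1.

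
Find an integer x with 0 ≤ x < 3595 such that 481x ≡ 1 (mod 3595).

1151

gcd(3595, 481) = 1  (3595 = 7*481 + 228, 481 = 2*228 + 25, 228 = 9*25 + 3, 25 = 8*3 + 1, 3 = 3*1).
Back-substituting, 481*(1151) + 3595*(-154) = 1.
So 481*1151 ≡ 1 (mod 3595), and 1151 mod 3595 = 1151.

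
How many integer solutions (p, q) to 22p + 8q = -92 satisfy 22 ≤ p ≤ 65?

11

gcd(22, 8):
  22 = 2*8 + 6
  8 = 1*6 + 2
  6 = 3*2
so gcd(22, 8) = 2.
Back-substitute for Bézout coefficients:
  2 = 8 - 1*6
  ... = 22*(-1) + 8*(3)
Scale by -46: particular solution (46, -138); reduce p mod 4: (2, -17).
General solution: p = 2 + 4t, q = -17 - 11t for integer t.
22 ≤ 2 + 4t ≤ 65 gives t ∈ [5, 15], which is 11 values.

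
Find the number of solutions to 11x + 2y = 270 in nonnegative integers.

gcd(11, 2) = 1.
By Bézout, 11·(1) + 2·(-5) = 1.
One solution: (0, 135).
General: x = 0 + 2t, y = 135 - 11t.
x ≥ 0 ⇒ t ≥ 0; y ≥ 0 ⇒ t ≤ 12. So t ∈ [0, 12]: 13 solutions.

13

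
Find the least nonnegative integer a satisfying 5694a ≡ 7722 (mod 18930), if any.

gcd(18930, 5694) = 6.
6 divides 7722, so solutions exist.
By Bézout, 5694·(379) + 18930·(-114) = 6.
So 5694·(379) ≡ 6 (mod 18930); multiply by 1287: a ≡ 487773 (mod 3155).
Smallest nonnegative: a = 487773 mod 3155 = 1903.

1903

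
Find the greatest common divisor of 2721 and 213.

gcd(2721, 213):
  2721 = 12·213 + 165
  213 = 1·165 + 48
  165 = 3·48 + 21
  48 = 2·21 + 6
  21 = 3·6 + 3
  6 = 2·3
so gcd(2721, 213) = 3.

3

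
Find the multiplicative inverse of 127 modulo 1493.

gcd(1493, 127):
  1493 = 11×127 + 96
  127 = 1×96 + 31
  96 = 3×31 + 3
  31 = 10×3 + 1
  3 = 3×1
so gcd(1493, 127) = 1.
Back-substitute for Bézout coefficients:
  1 = 31 - 10×3
  ... = 127×(482) + 1493×(-41)
So 127×482 ≡ 1 (mod 1493), and 482 mod 1493 = 482.

482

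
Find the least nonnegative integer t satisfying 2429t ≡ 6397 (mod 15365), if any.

gcd(15365, 2429) = 7  (15365 = 6*2429 + 791, 2429 = 3*791 + 56, 791 = 14*56 + 7, 56 = 8*7).
7 does not divide 6397, so the congruence has no solution.

no solution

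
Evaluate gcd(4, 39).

gcd(39, 4) = 1  (39 = 9*4 + 3, 4 = 1*3 + 1, 3 = 3*1).

1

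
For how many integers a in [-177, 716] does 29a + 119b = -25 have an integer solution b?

8

gcd(119, 29) = 1  (119 = 4·29 + 3, 29 = 9·3 + 2, 3 = 1·2 + 1, 2 = 2·1).
Back-substituting, 29·(-41) + 119·(10) = 1.
Scale by -25: particular solution (1025, -250); reduce a mod 119: (73, -18).
General solution: a = 73 + 119t, b = -18 - 29t for integer t.
-177 ≤ 73 + 119t ≤ 716 gives t ∈ [-2, 5], which is 8 values.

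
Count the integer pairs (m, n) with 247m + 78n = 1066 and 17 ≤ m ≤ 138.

20

gcd(247, 78) = 13.
By Bézout, 247×(1) + 78×(-3) = 13.
Particular solution: (4, 1).
General solution: m = 4 + 6t, n = 1 - 19t for integer t.
17 ≤ 4 + 6t ≤ 138 gives t ∈ [3, 22], which is 20 values.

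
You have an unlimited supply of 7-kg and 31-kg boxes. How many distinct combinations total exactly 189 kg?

1

Need nonnegative integers with 7j + 31k = 189.
gcd(7, 31) = 1, and 7·(9) + 31·(-2) = 1.
So (j₀, k₀) = (1701, -378); general j = 1701 + 31t, k = -378 - 7t.
j ≥ 0 ⇒ t ≥ -54; k ≥ 0 ⇒ t ≤ -54. That's 1 value of t.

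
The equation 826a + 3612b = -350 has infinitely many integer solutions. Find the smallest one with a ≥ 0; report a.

157

gcd(3612, 826) = 14  (3612 = 4·826 + 308, 826 = 2·308 + 210, 308 = 1·210 + 98, 210 = 2·98 + 14, 98 = 7·14).
14 divides -350, so solutions exist.
Back-substituting, 826·(35) + 3612·(-8) = 14.
Scale by -350/14 = -25: (a₀, b₀) = (-875, 200).
General solution: a = -875 + 258t, b = 200 - 59t for integer t.
a ≥ 0: smallest is -875 mod 258 = 157 (at t = 4), with b = -36.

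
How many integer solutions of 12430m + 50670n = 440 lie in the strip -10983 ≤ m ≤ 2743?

2

gcd(50670, 12430):
  50670 = 4*12430 + 950
  12430 = 13*950 + 80
  950 = 11*80 + 70
  80 = 1*70 + 10
  70 = 7*10
so gcd(50670, 12430) = 10.
Back-substitute for Bézout coefficients:
  10 = 80 - 1*70
  ... = 12430*(640) + 50670*(-157)
Scale by 44: particular solution (28160, -6908); reduce m mod 5067: (2825, -693).
General solution: m = 2825 + 5067t, n = -693 - 1243t for integer t.
-10983 ≤ 2825 + 5067t ≤ 2743 gives t ∈ [-2, -1], which is 2 values.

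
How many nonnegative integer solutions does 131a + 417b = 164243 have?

3

gcd(417, 131) = 1.
By Bézout, 131*(191) + 417*(-60) = 1.
One solution: (337, 288).
General: a = 337 + 417t, b = 288 - 131t.
a ≥ 0 ⇒ t ≥ 0; b ≥ 0 ⇒ t ≤ 2. So t ∈ [0, 2]: 3 solutions.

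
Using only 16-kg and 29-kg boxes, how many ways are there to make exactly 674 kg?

1

Need nonnegative integers with 16j + 29k = 674.
gcd(16, 29) = 1, and 16·(-9) + 29·(5) = 1.
So (j₀, k₀) = (-6066, 3370); general j = -6066 + 29t, k = 3370 - 16t.
j ≥ 0 ⇒ t ≥ 210; k ≥ 0 ⇒ t ≤ 210. That's 1 value of t.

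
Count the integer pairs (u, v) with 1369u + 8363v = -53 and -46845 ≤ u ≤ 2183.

5

gcd(8363, 1369):
  8363 = 6·1369 + 149
  1369 = 9·149 + 28
  149 = 5·28 + 9
  28 = 3·9 + 1
  9 = 9·1
so gcd(8363, 1369) = 1.
Back-substitute for Bézout coefficients:
  1 = 28 - 3·9
  ... = 1369·(898) + 8363·(-147)
Scale by -53: particular solution (-47594, 7791); reduce u mod 8363: (2584, -423).
General solution: u = 2584 + 8363t, v = -423 - 1369t for integer t.
-46845 ≤ 2584 + 8363t ≤ 2183 gives t ∈ [-5, -1], which is 5 values.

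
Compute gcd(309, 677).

gcd(677, 309):
  677 = 2·309 + 59
  309 = 5·59 + 14
  59 = 4·14 + 3
  14 = 4·3 + 2
  3 = 1·2 + 1
  2 = 2·1
so gcd(677, 309) = 1.

1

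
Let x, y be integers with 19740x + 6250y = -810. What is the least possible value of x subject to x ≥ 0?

gcd(19740, 6250) = 10  (19740 = 3×6250 + 990, 6250 = 6×990 + 310, 990 = 3×310 + 60, 310 = 5×60 + 10, 60 = 6×10).
10 divides -810, so solutions exist.
Back-substituting, 19740×(-101) + 6250×(319) = 10.
Scale by -810/10 = -81: (x₀, y₀) = (8181, -25839).
General solution: x = 8181 + 625t, y = -25839 - 1974t for integer t.
x ≥ 0: smallest is 8181 mod 625 = 56 (at t = -13), with y = -177.

56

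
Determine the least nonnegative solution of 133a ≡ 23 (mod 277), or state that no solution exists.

21

gcd(277, 133) = 1.
1 divides 23, so solutions exist.
By Bézout, 133*(25) + 277*(-12) = 1.
So 133*(25) ≡ 1 (mod 277); multiply by 23: a ≡ 575 (mod 277).
Smallest nonnegative: a = 575 mod 277 = 21.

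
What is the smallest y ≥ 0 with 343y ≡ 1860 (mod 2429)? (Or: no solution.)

gcd(2429, 343) = 7.
7 does not divide 1860, so the congruence has no solution.

no solution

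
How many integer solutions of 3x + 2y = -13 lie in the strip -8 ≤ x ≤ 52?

30

gcd(3, 2) = 1  (3 = 1·2 + 1, 2 = 2·1).
Back-substituting, 3·(1) + 2·(-1) = 1.
Scale by -13: particular solution (-13, 13); reduce x mod 2: (1, -8).
General solution: x = 1 + 2t, y = -8 - 3t for integer t.
-8 ≤ 1 + 2t ≤ 52 gives t ∈ [-4, 25], which is 30 values.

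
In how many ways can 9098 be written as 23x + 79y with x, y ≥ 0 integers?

gcd(79, 23):
  79 = 3*23 + 10
  23 = 2*10 + 3
  10 = 3*3 + 1
  3 = 3*1
so gcd(79, 23) = 1.
Back-substitute for Bézout coefficients:
  1 = 10 - 3*3
  ... = 23*(-24) + 79*(7)
Scale by 9098: one solution is (-218352, 63686). Reduce x mod 79: (4, 114).
General: x = 4 + 79t, y = 114 - 23t.
x ≥ 0 ⇒ t ≥ 0; y ≥ 0 ⇒ t ≤ 4. So t ∈ [0, 4]: 5 solutions.

5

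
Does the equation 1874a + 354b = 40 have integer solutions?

gcd(1874, 354) = 2.
2 divides 40, so integer solutions exist.

yes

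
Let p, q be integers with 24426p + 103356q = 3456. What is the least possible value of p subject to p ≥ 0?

gcd(103356, 24426):
  103356 = 4·24426 + 5652
  24426 = 4·5652 + 1818
  5652 = 3·1818 + 198
  1818 = 9·198 + 36
  198 = 5·36 + 18
  36 = 2·18
so gcd(103356, 24426) = 18.
18 divides 3456, so solutions exist.
Back-substitute for Bézout coefficients:
  18 = 198 - 5·36
  ... = 24426·(-2615) + 103356·(618)
Scale by 3456/18 = 192: (p₀, q₀) = (-502080, 118656).
General solution: p = -502080 + 5742t, q = 118656 - 1357t for integer t.
p ≥ 0: smallest is -502080 mod 5742 = 3216 (at t = 88), with q = -760.

3216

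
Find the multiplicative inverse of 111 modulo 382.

265

gcd(382, 111):
  382 = 3×111 + 49
  111 = 2×49 + 13
  49 = 3×13 + 10
  13 = 1×10 + 3
  10 = 3×3 + 1
  3 = 3×1
so gcd(382, 111) = 1.
Back-substitute for Bézout coefficients:
  1 = 10 - 3×3
  ... = 111×(-117) + 382×(34)
So 111×-117 ≡ 1 (mod 382), and -117 mod 382 = 265.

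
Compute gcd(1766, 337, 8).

1

gcd(1766, 337) = 1.
gcd(1, 8) = 1.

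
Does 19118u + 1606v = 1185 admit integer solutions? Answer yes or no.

no

gcd(19118, 1606) = 22  (19118 = 11*1606 + 1452, 1606 = 1*1452 + 154, 1452 = 9*154 + 66, 154 = 2*66 + 22, 66 = 3*22).
22 does not divide 1185 (remainder 19), so no integer solutions.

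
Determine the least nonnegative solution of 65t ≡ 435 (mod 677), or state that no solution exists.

215

gcd(677, 65) = 1.
1 divides 435, so solutions exist.
By Bézout, 65×(125) + 677×(-12) = 1.
So 65×(125) ≡ 1 (mod 677); multiply by 435: t ≡ 54375 (mod 677).
Smallest nonnegative: t = 54375 mod 677 = 215.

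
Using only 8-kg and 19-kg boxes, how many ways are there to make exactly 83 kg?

Need nonnegative integers with 8j + 19k = 83.
gcd(8, 19) = 1, and 8·(-7) + 19·(3) = 1.
So (j₀, k₀) = (-581, 249); general j = -581 + 19t, k = 249 - 8t.
j ≥ 0 ⇒ t ≥ 31; k ≥ 0 ⇒ t ≤ 31. That's 1 value of t.

1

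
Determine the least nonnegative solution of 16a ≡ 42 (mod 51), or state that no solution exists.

9

gcd(51, 16):
  51 = 3×16 + 3
  16 = 5×3 + 1
  3 = 3×1
so gcd(51, 16) = 1.
1 divides 42, so solutions exist.
Back-substitute for Bézout coefficients:
  1 = 16 - 5×3
  ... = 16×(16) + 51×(-5)
So 16×(16) ≡ 1 (mod 51); multiply by 42: a ≡ 672 (mod 51).
Smallest nonnegative: a = 672 mod 51 = 9.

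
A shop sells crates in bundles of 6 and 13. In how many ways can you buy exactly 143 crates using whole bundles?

Need nonnegative integers with 6j + 13k = 143.
gcd(6, 13) = 1, and 6·(-2) + 13·(1) = 1.
So (j₀, k₀) = (-286, 143); general j = -286 + 13t, k = 143 - 6t.
j ≥ 0 ⇒ t ≥ 22; k ≥ 0 ⇒ t ≤ 23. That's 2 values of t.

2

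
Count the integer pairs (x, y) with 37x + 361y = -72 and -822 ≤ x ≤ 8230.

gcd(361, 37):
  361 = 9*37 + 28
  37 = 1*28 + 9
  28 = 3*9 + 1
  9 = 9*1
so gcd(361, 37) = 1.
Back-substitute for Bézout coefficients:
  1 = 28 - 3*9
  ... = 37*(-39) + 361*(4)
Scale by -72: particular solution (2808, -288); reduce x mod 361: (281, -29).
General solution: x = 281 + 361t, y = -29 - 37t for integer t.
-822 ≤ 281 + 361t ≤ 8230 gives t ∈ [-3, 22], which is 26 values.

26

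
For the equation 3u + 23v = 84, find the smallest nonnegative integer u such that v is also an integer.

5

gcd(23, 3) = 1  (23 = 7*3 + 2, 3 = 1*2 + 1, 2 = 2*1).
1 divides 84, so solutions exist.
Back-substituting, 3*(8) + 23*(-1) = 1.
Scale by 84/1 = 84: (u₀, v₀) = (672, -84).
General solution: u = 672 + 23t, v = -84 - 3t for integer t.
u ≥ 0: smallest is 672 mod 23 = 5 (at t = -29), with v = 3.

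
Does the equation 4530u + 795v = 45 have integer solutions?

yes

gcd(4530, 795) = 15  (4530 = 5×795 + 555, 795 = 1×555 + 240, 555 = 2×240 + 75, 240 = 3×75 + 15, 75 = 5×15).
15 divides 45, so integer solutions exist.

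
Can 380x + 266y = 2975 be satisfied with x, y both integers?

no

gcd(380, 266):
  380 = 1·266 + 114
  266 = 2·114 + 38
  114 = 3·38
so gcd(380, 266) = 38.
38 does not divide 2975 (remainder 11), so no integer solutions.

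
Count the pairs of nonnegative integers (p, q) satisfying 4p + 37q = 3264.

23

gcd(37, 4):
  37 = 9*4 + 1
  4 = 4*1
so gcd(37, 4) = 1.
Back-substitute for Bézout coefficients:
  1 = 37 - 9*4
  ... = 4*(-9) + 37*(1)
Scale by 3264: one solution is (-29376, 3264). Reduce p mod 37: (2, 88).
General: p = 2 + 37t, q = 88 - 4t.
p ≥ 0 ⇒ t ≥ 0; q ≥ 0 ⇒ t ≤ 22. So t ∈ [0, 22]: 23 solutions.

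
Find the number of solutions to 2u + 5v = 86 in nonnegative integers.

gcd(5, 2):
  5 = 2·2 + 1
  2 = 2·1
so gcd(5, 2) = 1.
Back-substitute for Bézout coefficients:
  1 = 5 - 2·2
  ... = 2·(-2) + 5·(1)
Scale by 86: one solution is (-172, 86). Reduce u mod 5: (3, 16).
General: u = 3 + 5t, v = 16 - 2t.
u ≥ 0 ⇒ t ≥ 0; v ≥ 0 ⇒ t ≤ 8. So t ∈ [0, 8]: 9 solutions.

9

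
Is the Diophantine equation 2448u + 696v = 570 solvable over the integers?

no

gcd(2448, 696):
  2448 = 3·696 + 360
  696 = 1·360 + 336
  360 = 1·336 + 24
  336 = 14·24
so gcd(2448, 696) = 24.
24 does not divide 570 (remainder 18), so no integer solutions.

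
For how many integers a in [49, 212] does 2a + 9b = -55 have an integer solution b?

gcd(9, 2):
  9 = 4×2 + 1
  2 = 2×1
so gcd(9, 2) = 1.
Back-substitute for Bézout coefficients:
  1 = 9 - 4×2
  ... = 2×(-4) + 9×(1)
Scale by -55: particular solution (220, -55); reduce a mod 9: (4, -7).
General solution: a = 4 + 9t, b = -7 - 2t for integer t.
49 ≤ 4 + 9t ≤ 212 gives t ∈ [5, 23], which is 19 values.

19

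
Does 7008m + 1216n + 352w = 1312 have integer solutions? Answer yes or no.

gcd(7008, 1216):
  7008 = 5*1216 + 928
  1216 = 1*928 + 288
  928 = 3*288 + 64
  288 = 4*64 + 32
  64 = 2*32
so gcd(7008, 1216) = 32.
gcd(32, 352) = 32.
32 divides 1312, so integer solutions exist.

yes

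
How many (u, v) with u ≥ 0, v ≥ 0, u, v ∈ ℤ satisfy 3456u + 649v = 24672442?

gcd(3456, 649):
  3456 = 5*649 + 211
  649 = 3*211 + 16
  211 = 13*16 + 3
  16 = 5*3 + 1
  3 = 3*1
so gcd(3456, 649) = 1.
Back-substitute for Bézout coefficients:
  1 = 16 - 5*3
  ... = 3456*(-203) + 649*(1081)
Scale by 24672442: one solution is (-5008505726, 26670909802). Reduce u mod 649: (557, 35050).
General: u = 557 + 649t, v = 35050 - 3456t.
u ≥ 0 ⇒ t ≥ 0; v ≥ 0 ⇒ t ≤ 10. So t ∈ [0, 10]: 11 solutions.

11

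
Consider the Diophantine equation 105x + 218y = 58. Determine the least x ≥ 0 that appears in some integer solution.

40

gcd(218, 105) = 1.
1 divides 58, so solutions exist.
By Bézout, 105*(27) + 218*(-13) = 1.
Scale by 58/1 = 58: (x₀, y₀) = (1566, -754).
General solution: x = 1566 + 218t, y = -754 - 105t for integer t.
x ≥ 0: smallest is 1566 mod 218 = 40 (at t = -7), with y = -19.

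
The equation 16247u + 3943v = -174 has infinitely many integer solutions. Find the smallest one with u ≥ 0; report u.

gcd(16247, 3943):
  16247 = 4·3943 + 475
  3943 = 8·475 + 143
  475 = 3·143 + 46
  143 = 3·46 + 5
  46 = 9·5 + 1
  5 = 5·1
so gcd(16247, 3943) = 1.
1 divides -174, so solutions exist.
Back-substitute for Bézout coefficients:
  1 = 46 - 9·5
  ... = 16247·(772) + 3943·(-3181)
Scale by -174/1 = -174: (u₀, v₀) = (-134328, 553494).
General solution: u = -134328 + 3943t, v = 553494 - 16247t for integer t.
u ≥ 0: smallest is -134328 mod 3943 = 3677 (at t = 35), with v = -15151.

3677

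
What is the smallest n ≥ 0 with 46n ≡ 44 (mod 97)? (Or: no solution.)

60

gcd(97, 46) = 1.
1 divides 44, so solutions exist.
By Bézout, 46×(19) + 97×(-9) = 1.
So 46×(19) ≡ 1 (mod 97); multiply by 44: n ≡ 836 (mod 97).
Smallest nonnegative: n = 836 mod 97 = 60.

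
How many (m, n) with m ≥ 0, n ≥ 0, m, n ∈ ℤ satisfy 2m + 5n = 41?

gcd(5, 2) = 1.
By Bézout, 2*(-2) + 5*(1) = 1.
One solution: (3, 7).
General: m = 3 + 5t, n = 7 - 2t.
m ≥ 0 ⇒ t ≥ 0; n ≥ 0 ⇒ t ≤ 3. So t ∈ [0, 3]: 4 solutions.

4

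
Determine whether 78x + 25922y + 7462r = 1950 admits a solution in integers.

yes

gcd(25922, 78) = 26  (25922 = 332×78 + 26, 78 = 3×26).
gcd(26, 7462) = 26.
26 divides 1950, so integer solutions exist.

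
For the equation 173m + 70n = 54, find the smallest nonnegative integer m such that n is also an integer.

8

gcd(173, 70):
  173 = 2×70 + 33
  70 = 2×33 + 4
  33 = 8×4 + 1
  4 = 4×1
so gcd(173, 70) = 1.
1 divides 54, so solutions exist.
Back-substitute for Bézout coefficients:
  1 = 33 - 8×4
  ... = 173×(17) + 70×(-42)
Scale by 54/1 = 54: (m₀, n₀) = (918, -2268).
General solution: m = 918 + 70t, n = -2268 - 173t for integer t.
m ≥ 0: smallest is 918 mod 70 = 8 (at t = -13), with n = -19.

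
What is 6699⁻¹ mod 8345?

gcd(8345, 6699) = 1  (8345 = 1*6699 + 1646, 6699 = 4*1646 + 115, 1646 = 14*115 + 36, 115 = 3*36 + 7, 36 = 5*7 + 1, 7 = 7*1).
Back-substituting, 6699*(-1161) + 8345*(932) = 1.
So 6699*-1161 ≡ 1 (mod 8345), and -1161 mod 8345 = 7184.

7184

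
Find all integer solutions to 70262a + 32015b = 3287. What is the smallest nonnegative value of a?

1516

gcd(70262, 32015) = 19  (70262 = 2×32015 + 6232, 32015 = 5×6232 + 855, 6232 = 7×855 + 247, 855 = 3×247 + 114, 247 = 2×114 + 19, 114 = 6×19).
19 divides 3287, so solutions exist.
Back-substituting, 70262×(262) + 32015×(-575) = 19.
Scale by 3287/19 = 173: (a₀, b₀) = (45326, -99475).
General solution: a = 45326 + 1685t, b = -99475 - 3698t for integer t.
a ≥ 0: smallest is 45326 mod 1685 = 1516 (at t = -26), with b = -3327.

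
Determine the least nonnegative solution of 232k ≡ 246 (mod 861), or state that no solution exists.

gcd(861, 232):
  861 = 3·232 + 165
  232 = 1·165 + 67
  165 = 2·67 + 31
  67 = 2·31 + 5
  31 = 6·5 + 1
  5 = 5·1
so gcd(861, 232) = 1.
1 divides 246, so solutions exist.
Back-substitute for Bézout coefficients:
  1 = 31 - 6·5
  ... = 232·(-167) + 861·(45)
So 232·(-167) ≡ 1 (mod 861); multiply by 246: k ≡ -41082 (mod 861).
Smallest nonnegative: k = -41082 mod 861 = 246.

246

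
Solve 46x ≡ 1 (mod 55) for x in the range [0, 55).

gcd(55, 46) = 1.
By Bézout, 46·(6) + 55·(-5) = 1.
So 46·6 ≡ 1 (mod 55), and 6 mod 55 = 6.

6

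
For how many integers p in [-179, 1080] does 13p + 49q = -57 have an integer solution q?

gcd(49, 13) = 1.
By Bézout, 13*(-15) + 49*(4) = 1.
Particular solution: (22, -7).
General solution: p = 22 + 49t, q = -7 - 13t for integer t.
-179 ≤ 22 + 49t ≤ 1080 gives t ∈ [-4, 21], which is 26 values.

26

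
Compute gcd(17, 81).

1

gcd(81, 17):
  81 = 4·17 + 13
  17 = 1·13 + 4
  13 = 3·4 + 1
  4 = 4·1
so gcd(81, 17) = 1.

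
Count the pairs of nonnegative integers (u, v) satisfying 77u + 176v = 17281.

14

gcd(176, 77) = 11.
By Bézout, 77×(7) + 176×(-3) = 11.
One solution: (5, 96).
General: u = 5 + 16t, v = 96 - 7t.
u ≥ 0 ⇒ t ≥ 0; v ≥ 0 ⇒ t ≤ 13. So t ∈ [0, 13]: 14 solutions.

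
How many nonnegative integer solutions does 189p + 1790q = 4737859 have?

gcd(1790, 189):
  1790 = 9×189 + 89
  189 = 2×89 + 11
  89 = 8×11 + 1
  11 = 11×1
so gcd(1790, 189) = 1.
Back-substitute for Bézout coefficients:
  1 = 89 - 8×11
  ... = 189×(-161) + 1790×(17)
Scale by 4737859: one solution is (-762795299, 80543603). Reduce p mod 1790: (671, 2576).
General: p = 671 + 1790t, q = 2576 - 189t.
p ≥ 0 ⇒ t ≥ 0; q ≥ 0 ⇒ t ≤ 13. So t ∈ [0, 13]: 14 solutions.

14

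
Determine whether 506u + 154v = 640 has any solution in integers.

gcd(506, 154):
  506 = 3*154 + 44
  154 = 3*44 + 22
  44 = 2*22
so gcd(506, 154) = 22.
22 does not divide 640 (remainder 2), so no integer solutions.

no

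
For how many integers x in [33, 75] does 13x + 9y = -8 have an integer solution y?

5

gcd(13, 9) = 1  (13 = 1·9 + 4, 9 = 2·4 + 1, 4 = 4·1).
Back-substituting, 13·(-2) + 9·(3) = 1.
Scale by -8: particular solution (16, -24); reduce x mod 9: (7, -11).
General solution: x = 7 + 9t, y = -11 - 13t for integer t.
33 ≤ 7 + 9t ≤ 75 gives t ∈ [3, 7], which is 5 values.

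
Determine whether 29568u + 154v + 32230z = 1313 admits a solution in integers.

no

gcd(29568, 154) = 154.
gcd(154, 32230) = 22.
22 does not divide 1313 (remainder 15), so no integer solutions.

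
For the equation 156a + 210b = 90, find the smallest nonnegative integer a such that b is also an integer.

gcd(210, 156):
  210 = 1*156 + 54
  156 = 2*54 + 48
  54 = 1*48 + 6
  48 = 8*6
so gcd(210, 156) = 6.
6 divides 90, so solutions exist.
Back-substitute for Bézout coefficients:
  6 = 54 - 1*48
  ... = 156*(-4) + 210*(3)
Scale by 90/6 = 15: (a₀, b₀) = (-60, 45).
General solution: a = -60 + 35t, b = 45 - 26t for integer t.
a ≥ 0: smallest is -60 mod 35 = 10 (at t = 2), with b = -7.

10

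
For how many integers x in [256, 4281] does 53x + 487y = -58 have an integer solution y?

gcd(487, 53) = 1.
By Bézout, 53*(-147) + 487*(16) = 1.
Particular solution: (247, -27).
General solution: x = 247 + 487t, y = -27 - 53t for integer t.
256 ≤ 247 + 487t ≤ 4281 gives t ∈ [1, 8], which is 8 values.

8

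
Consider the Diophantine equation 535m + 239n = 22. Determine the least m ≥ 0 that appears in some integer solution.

231

gcd(535, 239):
  535 = 2*239 + 57
  239 = 4*57 + 11
  57 = 5*11 + 2
  11 = 5*2 + 1
  2 = 2*1
so gcd(535, 239) = 1.
1 divides 22, so solutions exist.
Back-substitute for Bézout coefficients:
  1 = 11 - 5*2
  ... = 535*(-109) + 239*(244)
Scale by 22/1 = 22: (m₀, n₀) = (-2398, 5368).
General solution: m = -2398 + 239t, n = 5368 - 535t for integer t.
m ≥ 0: smallest is -2398 mod 239 = 231 (at t = 11), with n = -517.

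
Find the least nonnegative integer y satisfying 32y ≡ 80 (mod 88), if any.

gcd(88, 32):
  88 = 2*32 + 24
  32 = 1*24 + 8
  24 = 3*8
so gcd(88, 32) = 8.
8 divides 80, so solutions exist.
Back-substitute for Bézout coefficients:
  8 = 32 - 1*24
  ... = 32*(3) + 88*(-1)
So 32*(3) ≡ 8 (mod 88); multiply by 10: y ≡ 30 (mod 11).
Smallest nonnegative: y = 30 mod 11 = 8.

8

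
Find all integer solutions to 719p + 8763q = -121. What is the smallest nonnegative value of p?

2023

gcd(8763, 719):
  8763 = 12·719 + 135
  719 = 5·135 + 44
  135 = 3·44 + 3
  44 = 14·3 + 2
  3 = 1·2 + 1
  2 = 2·1
so gcd(8763, 719) = 1.
1 divides -121, so solutions exist.
Back-substitute for Bézout coefficients:
  1 = 3 - 1·2
  ... = 719·(-2986) + 8763·(245)
Scale by -121/1 = -121: (p₀, q₀) = (361306, -29645).
General solution: p = 361306 + 8763t, q = -29645 - 719t for integer t.
p ≥ 0: smallest is 361306 mod 8763 = 2023 (at t = -41), with q = -166.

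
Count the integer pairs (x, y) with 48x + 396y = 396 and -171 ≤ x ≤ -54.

4

gcd(396, 48) = 12.
By Bézout, 48×(-8) + 396×(1) = 12.
Particular solution: (0, 1).
General solution: x = 0 + 33t, y = 1 - 4t for integer t.
-171 ≤ 0 + 33t ≤ -54 gives t ∈ [-5, -2], which is 4 values.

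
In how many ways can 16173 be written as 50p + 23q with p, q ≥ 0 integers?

15

gcd(50, 23) = 1.
By Bézout, 50×(6) + 23×(-13) = 1.
One solution: (1, 701).
General: p = 1 + 23t, q = 701 - 50t.
p ≥ 0 ⇒ t ≥ 0; q ≥ 0 ⇒ t ≤ 14. So t ∈ [0, 14]: 15 solutions.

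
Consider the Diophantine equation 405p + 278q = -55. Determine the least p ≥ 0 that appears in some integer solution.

gcd(405, 278) = 1  (405 = 1·278 + 127, 278 = 2·127 + 24, 127 = 5·24 + 7, 24 = 3·7 + 3, 7 = 2·3 + 1, 3 = 3·1).
1 divides -55, so solutions exist.
Back-substituting, 405·(81) + 278·(-118) = 1.
Scale by -55/1 = -55: (p₀, q₀) = (-4455, 6490).
General solution: p = -4455 + 278t, q = 6490 - 405t for integer t.
p ≥ 0: smallest is -4455 mod 278 = 271 (at t = 17), with q = -395.

271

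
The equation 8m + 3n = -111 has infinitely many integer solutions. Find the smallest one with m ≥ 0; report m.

gcd(8, 3) = 1  (8 = 2·3 + 2, 3 = 1·2 + 1, 2 = 2·1).
1 divides -111, so solutions exist.
Back-substituting, 8·(-1) + 3·(3) = 1.
Scale by -111/1 = -111: (m₀, n₀) = (111, -333).
General solution: m = 111 + 3t, n = -333 - 8t for integer t.
m ≥ 0: smallest is 111 mod 3 = 0 (at t = -37), with n = -37.

0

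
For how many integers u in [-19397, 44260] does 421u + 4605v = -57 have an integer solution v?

14

gcd(4605, 421) = 1  (4605 = 10×421 + 395, 421 = 1×395 + 26, 395 = 15×26 + 5, 26 = 5×5 + 1, 5 = 5×1).
Back-substituting, 421×(886) + 4605×(-81) = 1.
Scale by -57: particular solution (-50502, 4617); reduce u mod 4605: (153, -14).
General solution: u = 153 + 4605t, v = -14 - 421t for integer t.
-19397 ≤ 153 + 4605t ≤ 44260 gives t ∈ [-4, 9], which is 14 values.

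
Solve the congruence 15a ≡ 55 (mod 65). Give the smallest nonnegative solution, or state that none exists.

8

gcd(65, 15) = 5  (65 = 4×15 + 5, 15 = 3×5).
5 divides 55, so solutions exist.
Back-substituting, 15×(-4) + 65×(1) = 5.
So 15×(-4) ≡ 5 (mod 65); multiply by 11: a ≡ -44 (mod 13).
Smallest nonnegative: a = -44 mod 13 = 8.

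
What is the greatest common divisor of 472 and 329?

gcd(472, 329) = 1  (472 = 1·329 + 143, 329 = 2·143 + 43, 143 = 3·43 + 14, 43 = 3·14 + 1, 14 = 14·1).

1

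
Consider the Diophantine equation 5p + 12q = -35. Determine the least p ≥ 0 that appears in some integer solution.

gcd(12, 5) = 1.
1 divides -35, so solutions exist.
By Bézout, 5·(5) + 12·(-2) = 1.
Scale by -35/1 = -35: (p₀, q₀) = (-175, 70).
General solution: p = -175 + 12t, q = 70 - 5t for integer t.
p ≥ 0: smallest is -175 mod 12 = 5 (at t = 15), with q = -5.

5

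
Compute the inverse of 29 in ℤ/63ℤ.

50

gcd(63, 29) = 1  (63 = 2·29 + 5, 29 = 5·5 + 4, 5 = 1·4 + 1, 4 = 4·1).
Back-substituting, 29·(-13) + 63·(6) = 1.
So 29·-13 ≡ 1 (mod 63), and -13 mod 63 = 50.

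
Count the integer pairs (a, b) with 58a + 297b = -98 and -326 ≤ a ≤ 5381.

gcd(297, 58) = 1  (297 = 5*58 + 7, 58 = 8*7 + 2, 7 = 3*2 + 1, 2 = 2*1).
Back-substituting, 58*(-128) + 297*(25) = 1.
Scale by -98: particular solution (12544, -2450); reduce a mod 297: (70, -14).
General solution: a = 70 + 297t, b = -14 - 58t for integer t.
-326 ≤ 70 + 297t ≤ 5381 gives t ∈ [-1, 17], which is 19 values.

19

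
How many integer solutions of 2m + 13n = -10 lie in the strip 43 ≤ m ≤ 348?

24

gcd(13, 2) = 1.
By Bézout, 2×(-6) + 13×(1) = 1.
Particular solution: (8, -2).
General solution: m = 8 + 13t, n = -2 - 2t for integer t.
43 ≤ 8 + 13t ≤ 348 gives t ∈ [3, 26], which is 24 values.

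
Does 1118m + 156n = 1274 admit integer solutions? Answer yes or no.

gcd(1118, 156) = 26.
26 divides 1274, so integer solutions exist.

yes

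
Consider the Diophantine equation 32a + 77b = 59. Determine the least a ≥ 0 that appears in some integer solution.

62

gcd(77, 32):
  77 = 2×32 + 13
  32 = 2×13 + 6
  13 = 2×6 + 1
  6 = 6×1
so gcd(77, 32) = 1.
1 divides 59, so solutions exist.
Back-substitute for Bézout coefficients:
  1 = 13 - 2×6
  ... = 32×(-12) + 77×(5)
Scale by 59/1 = 59: (a₀, b₀) = (-708, 295).
General solution: a = -708 + 77t, b = 295 - 32t for integer t.
a ≥ 0: smallest is -708 mod 77 = 62 (at t = 10), with b = -25.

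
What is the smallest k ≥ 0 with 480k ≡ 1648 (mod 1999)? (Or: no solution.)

gcd(1999, 480) = 1.
1 divides 1648, so solutions exist.
By Bézout, 480*(-329) + 1999*(79) = 1.
So 480*(-329) ≡ 1 (mod 1999); multiply by 1648: k ≡ -542192 (mod 1999).
Smallest nonnegative: k = -542192 mod 1999 = 1536.

1536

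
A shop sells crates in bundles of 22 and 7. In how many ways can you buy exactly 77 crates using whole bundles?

1

Need nonnegative integers with 22j + 7k = 77.
gcd(22, 7) = 1, and 22·(1) + 7·(-3) = 1.
So (j₀, k₀) = (77, -231); general j = 77 + 7t, k = -231 - 22t.
j ≥ 0 ⇒ t ≥ -11; k ≥ 0 ⇒ t ≤ -11. That's 1 value of t.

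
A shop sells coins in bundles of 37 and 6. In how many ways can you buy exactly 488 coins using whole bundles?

2

Need nonnegative integers with 37j + 6k = 488.
gcd(37, 6) = 1, and 37·(1) + 6·(-6) = 1.
So (j₀, k₀) = (488, -2928); general j = 488 + 6t, k = -2928 - 37t.
j ≥ 0 ⇒ t ≥ -81; k ≥ 0 ⇒ t ≤ -80. That's 2 values of t.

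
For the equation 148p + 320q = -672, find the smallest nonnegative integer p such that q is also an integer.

56

gcd(320, 148) = 4  (320 = 2·148 + 24, 148 = 6·24 + 4, 24 = 6·4).
4 divides -672, so solutions exist.
Back-substituting, 148·(13) + 320·(-6) = 4.
Scale by -672/4 = -168: (p₀, q₀) = (-2184, 1008).
General solution: p = -2184 + 80t, q = 1008 - 37t for integer t.
p ≥ 0: smallest is -2184 mod 80 = 56 (at t = 28), with q = -28.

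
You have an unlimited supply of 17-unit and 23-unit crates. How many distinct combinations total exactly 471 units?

Need nonnegative integers with 17j + 23k = 471.
gcd(17, 23) = 1, and 17·(-4) + 23·(3) = 1.
So (j₀, k₀) = (-1884, 1413); general j = -1884 + 23t, k = 1413 - 17t.
j ≥ 0 ⇒ t ≥ 82; k ≥ 0 ⇒ t ≤ 83. That's 2 values of t.

2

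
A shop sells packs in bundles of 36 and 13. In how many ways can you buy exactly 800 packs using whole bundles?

2

Need nonnegative integers with 36j + 13k = 800.
gcd(36, 13) = 1, and 36·(4) + 13·(-11) = 1.
So (j₀, k₀) = (3200, -8800); general j = 3200 + 13t, k = -8800 - 36t.
j ≥ 0 ⇒ t ≥ -246; k ≥ 0 ⇒ t ≤ -245. That's 2 values of t.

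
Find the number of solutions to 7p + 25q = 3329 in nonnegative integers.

gcd(25, 7) = 1.
By Bézout, 7·(-7) + 25·(2) = 1.
One solution: (22, 127).
General: p = 22 + 25t, q = 127 - 7t.
p ≥ 0 ⇒ t ≥ 0; q ≥ 0 ⇒ t ≤ 18. So t ∈ [0, 18]: 19 solutions.

19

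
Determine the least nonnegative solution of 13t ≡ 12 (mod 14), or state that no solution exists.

gcd(14, 13) = 1  (14 = 1·13 + 1, 13 = 13·1).
1 divides 12, so solutions exist.
Back-substituting, 13·(-1) + 14·(1) = 1.
So 13·(-1) ≡ 1 (mod 14); multiply by 12: t ≡ -12 (mod 14).
Smallest nonnegative: t = -12 mod 14 = 2.

2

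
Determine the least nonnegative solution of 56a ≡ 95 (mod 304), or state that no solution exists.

gcd(304, 56):
  304 = 5·56 + 24
  56 = 2·24 + 8
  24 = 3·8
so gcd(304, 56) = 8.
8 does not divide 95, so the congruence has no solution.

no solution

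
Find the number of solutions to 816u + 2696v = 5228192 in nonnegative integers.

gcd(2696, 816):
  2696 = 3×816 + 248
  816 = 3×248 + 72
  248 = 3×72 + 32
  72 = 2×32 + 8
  32 = 4×8
so gcd(2696, 816) = 8.
Back-substitute for Bézout coefficients:
  8 = 72 - 2×32
  ... = 816×(76) + 2696×(-23)
Scale by 653524: one solution is (49667824, -15031052). Reduce u mod 337: (90, 1912).
General: u = 90 + 337t, v = 1912 - 102t.
u ≥ 0 ⇒ t ≥ 0; v ≥ 0 ⇒ t ≤ 18. So t ∈ [0, 18]: 19 solutions.

19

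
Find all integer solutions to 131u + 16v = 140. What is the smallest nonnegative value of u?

4

gcd(131, 16) = 1.
1 divides 140, so solutions exist.
By Bézout, 131*(-5) + 16*(41) = 1.
Scale by 140/1 = 140: (u₀, v₀) = (-700, 5740).
General solution: u = -700 + 16t, v = 5740 - 131t for integer t.
u ≥ 0: smallest is -700 mod 16 = 4 (at t = 44), with v = -24.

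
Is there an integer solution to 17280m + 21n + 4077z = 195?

gcd(17280, 21) = 3  (17280 = 822*21 + 18, 21 = 1*18 + 3, 18 = 6*3).
gcd(3, 4077) = 3.
3 divides 195, so integer solutions exist.

yes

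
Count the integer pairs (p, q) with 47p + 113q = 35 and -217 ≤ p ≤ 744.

gcd(113, 47) = 1.
By Bézout, 47*(-12) + 113*(5) = 1.
Particular solution: (32, -13).
General solution: p = 32 + 113t, q = -13 - 47t for integer t.
-217 ≤ 32 + 113t ≤ 744 gives t ∈ [-2, 6], which is 9 values.

9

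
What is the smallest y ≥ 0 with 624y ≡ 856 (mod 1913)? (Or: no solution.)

gcd(1913, 624) = 1.
1 divides 856, so solutions exist.
By Bézout, 624·(-420) + 1913·(137) = 1.
So 624·(-420) ≡ 1 (mod 1913); multiply by 856: y ≡ -359520 (mod 1913).
Smallest nonnegative: y = -359520 mod 1913 = 124.

124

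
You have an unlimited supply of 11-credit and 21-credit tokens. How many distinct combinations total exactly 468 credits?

Need nonnegative integers with 11j + 21k = 468.
gcd(11, 21) = 1, and 11·(2) + 21·(-1) = 1.
So (j₀, k₀) = (936, -468); general j = 936 + 21t, k = -468 - 11t.
j ≥ 0 ⇒ t ≥ -44; k ≥ 0 ⇒ t ≤ -43. That's 2 values of t.

2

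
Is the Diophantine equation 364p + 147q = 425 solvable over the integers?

no

gcd(364, 147):
  364 = 2×147 + 70
  147 = 2×70 + 7
  70 = 10×7
so gcd(364, 147) = 7.
7 does not divide 425 (remainder 5), so no integer solutions.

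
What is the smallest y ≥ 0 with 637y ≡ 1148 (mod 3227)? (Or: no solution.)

gcd(3227, 637) = 7  (3227 = 5×637 + 42, 637 = 15×42 + 7, 42 = 6×7).
7 divides 1148, so solutions exist.
Back-substituting, 637×(76) + 3227×(-15) = 7.
So 637×(76) ≡ 7 (mod 3227); multiply by 164: y ≡ 12464 (mod 461).
Smallest nonnegative: y = 12464 mod 461 = 17.

17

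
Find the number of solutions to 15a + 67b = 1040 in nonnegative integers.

gcd(67, 15):
  67 = 4·15 + 7
  15 = 2·7 + 1
  7 = 7·1
so gcd(67, 15) = 1.
Back-substitute for Bézout coefficients:
  1 = 15 - 2·7
  ... = 15·(9) + 67·(-2)
Scale by 1040: one solution is (9360, -2080). Reduce a mod 67: (47, 5).
General: a = 47 + 67t, b = 5 - 15t.
a ≥ 0 ⇒ t ≥ 0; b ≥ 0 ⇒ t ≤ 0. So t ∈ [0, 0]: 1 solution.

1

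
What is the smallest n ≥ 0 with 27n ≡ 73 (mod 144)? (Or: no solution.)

no solution

gcd(144, 27) = 9  (144 = 5*27 + 9, 27 = 3*9).
9 does not divide 73, so the congruence has no solution.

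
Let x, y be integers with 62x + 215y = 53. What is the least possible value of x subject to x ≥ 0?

39

gcd(215, 62) = 1  (215 = 3*62 + 29, 62 = 2*29 + 4, 29 = 7*4 + 1, 4 = 4*1).
1 divides 53, so solutions exist.
Back-substituting, 62*(-52) + 215*(15) = 1.
Scale by 53/1 = 53: (x₀, y₀) = (-2756, 795).
General solution: x = -2756 + 215t, y = 795 - 62t for integer t.
x ≥ 0: smallest is -2756 mod 215 = 39 (at t = 13), with y = -11.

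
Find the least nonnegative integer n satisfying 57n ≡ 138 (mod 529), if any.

gcd(529, 57) = 1.
1 divides 138, so solutions exist.
By Bézout, 57*(-232) + 529*(25) = 1.
So 57*(-232) ≡ 1 (mod 529); multiply by 138: n ≡ -32016 (mod 529).
Smallest nonnegative: n = -32016 mod 529 = 253.

253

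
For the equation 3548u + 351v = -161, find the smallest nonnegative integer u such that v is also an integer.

gcd(3548, 351):
  3548 = 10×351 + 38
  351 = 9×38 + 9
  38 = 4×9 + 2
  9 = 4×2 + 1
  2 = 2×1
so gcd(3548, 351) = 1.
1 divides -161, so solutions exist.
Back-substitute for Bézout coefficients:
  1 = 9 - 4×2
  ... = 3548×(-157) + 351×(1587)
Scale by -161/1 = -161: (u₀, v₀) = (25277, -255507).
General solution: u = 25277 + 351t, v = -255507 - 3548t for integer t.
u ≥ 0: smallest is 25277 mod 351 = 5 (at t = -72), with v = -51.

5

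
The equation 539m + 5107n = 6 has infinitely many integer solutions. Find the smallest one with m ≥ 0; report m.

2274

gcd(5107, 539):
  5107 = 9·539 + 256
  539 = 2·256 + 27
  256 = 9·27 + 13
  27 = 2·13 + 1
  13 = 13·1
so gcd(5107, 539) = 1.
1 divides 6, so solutions exist.
Back-substitute for Bézout coefficients:
  1 = 27 - 2·13
  ... = 539·(379) + 5107·(-40)
Scale by 6/1 = 6: (m₀, n₀) = (2274, -240).
General solution: m = 2274 + 5107t, n = -240 - 539t for integer t.
m ≥ 0: smallest is 2274 mod 5107 = 2274 (at t = 0), with n = -240.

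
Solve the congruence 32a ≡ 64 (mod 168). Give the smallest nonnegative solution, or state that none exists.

gcd(168, 32) = 8  (168 = 5·32 + 8, 32 = 4·8).
8 divides 64, so solutions exist.
Back-substituting, 32·(-5) + 168·(1) = 8.
So 32·(-5) ≡ 8 (mod 168); multiply by 8: a ≡ -40 (mod 21).
Smallest nonnegative: a = -40 mod 21 = 2.

2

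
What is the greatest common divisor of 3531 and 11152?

1

gcd(11152, 3531):
  11152 = 3×3531 + 559
  3531 = 6×559 + 177
  559 = 3×177 + 28
  177 = 6×28 + 9
  28 = 3×9 + 1
  9 = 9×1
so gcd(11152, 3531) = 1.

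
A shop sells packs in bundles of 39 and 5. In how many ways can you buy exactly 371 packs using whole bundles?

Need nonnegative integers with 39j + 5k = 371.
gcd(39, 5) = 1, and 39·(-1) + 5·(8) = 1.
So (j₀, k₀) = (-371, 2968); general j = -371 + 5t, k = 2968 - 39t.
j ≥ 0 ⇒ t ≥ 75; k ≥ 0 ⇒ t ≤ 76. That's 2 values of t.

2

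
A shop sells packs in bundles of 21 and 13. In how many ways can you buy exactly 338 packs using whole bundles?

2

Need nonnegative integers with 21j + 13k = 338.
gcd(21, 13) = 1, and 21·(5) + 13·(-8) = 1.
So (j₀, k₀) = (1690, -2704); general j = 1690 + 13t, k = -2704 - 21t.
j ≥ 0 ⇒ t ≥ -130; k ≥ 0 ⇒ t ≤ -129. That's 2 values of t.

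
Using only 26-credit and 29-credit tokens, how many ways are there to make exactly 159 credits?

1

Need nonnegative integers with 26j + 29k = 159.
gcd(26, 29) = 1, and 26·(-10) + 29·(9) = 1.
So (j₀, k₀) = (-1590, 1431); general j = -1590 + 29t, k = 1431 - 26t.
j ≥ 0 ⇒ t ≥ 55; k ≥ 0 ⇒ t ≤ 55. That's 1 value of t.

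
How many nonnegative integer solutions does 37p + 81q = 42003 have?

gcd(81, 37):
  81 = 2×37 + 7
  37 = 5×7 + 2
  7 = 3×2 + 1
  2 = 2×1
so gcd(81, 37) = 1.
Back-substitute for Bézout coefficients:
  1 = 7 - 3×2
  ... = 37×(-35) + 81×(16)
Scale by 42003: one solution is (-1470105, 672048). Reduce p mod 81: (45, 498).
General: p = 45 + 81t, q = 498 - 37t.
p ≥ 0 ⇒ t ≥ 0; q ≥ 0 ⇒ t ≤ 13. So t ∈ [0, 13]: 14 solutions.

14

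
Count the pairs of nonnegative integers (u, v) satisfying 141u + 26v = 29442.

8

gcd(141, 26):
  141 = 5×26 + 11
  26 = 2×11 + 4
  11 = 2×4 + 3
  4 = 1×3 + 1
  3 = 3×1
so gcd(141, 26) = 1.
Back-substitute for Bézout coefficients:
  1 = 4 - 1×3
  ... = 141×(-7) + 26×(38)
Scale by 29442: one solution is (-206094, 1118796). Reduce u mod 26: (8, 1089).
General: u = 8 + 26t, v = 1089 - 141t.
u ≥ 0 ⇒ t ≥ 0; v ≥ 0 ⇒ t ≤ 7. So t ∈ [0, 7]: 8 solutions.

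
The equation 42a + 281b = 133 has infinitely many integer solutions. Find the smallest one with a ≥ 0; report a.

gcd(281, 42) = 1.
1 divides 133, so solutions exist.
By Bézout, 42×(87) + 281×(-13) = 1.
Scale by 133/1 = 133: (a₀, b₀) = (11571, -1729).
General solution: a = 11571 + 281t, b = -1729 - 42t for integer t.
a ≥ 0: smallest is 11571 mod 281 = 50 (at t = -41), with b = -7.

50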